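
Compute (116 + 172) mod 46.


116 + 172 = 288
288 mod 46 = 12


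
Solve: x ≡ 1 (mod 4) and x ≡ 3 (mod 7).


M = 4*7 = 28
M1 = M/4 = 7, M2 = M/7 = 4
M1^(-1) mod 4 = 3, M2^(-1) mod 7 = 2
x = 1*7*3 + 3*4*2 = 45
45 mod 28 = 17
Check: 17 mod 4 = 1 ✓, 17 mod 7 = 3 ✓

x ≡ 17 (mod 28)


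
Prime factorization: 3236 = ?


3236 / 2 = 1618
1618 / 2 = 809
809 / 809 = 1
3236 = 2^2 × 809


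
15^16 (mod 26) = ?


15^1 mod 26 = 15
15^2 mod 26 = 17
15^3 mod 26 = 21
15^4 mod 26 = 3
15^5 mod 26 = 19
15^6 mod 26 = 25
15^7 mod 26 = 11
15^8 mod 26 = 9
15^9 mod 26 = 5
15^10 mod 26 = 23
15^11 mod 26 = 7
15^12 mod 26 = 1
15^13 mod 26 = 15
15^14 mod 26 = 17
15^15 mod 26 = 21
15^16 mod 26 = 3


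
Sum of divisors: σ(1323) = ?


Divisors of 1323: 1, 3, 7, 9, 21, 27, 49, 63, 147, 189, 441, 1323
Sum = 1 + 3 + 7 + 9 + 21 + 27 + 49 + 63 + 147 + 189 + 441 + 1323 = 2280

σ(1323) = 2280


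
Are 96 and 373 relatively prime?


Euclidean algorithm:
373 = 3 * 96 + 85
96 = 1 * 85 + 11
85 = 7 * 11 + 8
11 = 1 * 8 + 3
8 = 2 * 3 + 2
3 = 1 * 2 + 1
2 = 2 * 1 + 0
GCD(96, 373) = 1

Yes, coprime (GCD = 1)


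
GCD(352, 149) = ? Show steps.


352 = 2 * 149 + 54
149 = 2 * 54 + 41
54 = 1 * 41 + 13
41 = 3 * 13 + 2
13 = 6 * 2 + 1
2 = 2 * 1 + 0
GCD = 1


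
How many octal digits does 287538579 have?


287538579 in base 8 = 2110676623
Number of digits = 10

10 digits (base 8)


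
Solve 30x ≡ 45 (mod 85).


GCD(30, 85) = 5 divides 45
Divide: 6x ≡ 9 (mod 17)
x ≡ 10 (mod 17)


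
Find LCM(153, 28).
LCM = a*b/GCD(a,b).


GCD(153, 28) = 1
LCM = 153*28/1 = 4284/1 = 4284

LCM = 4284


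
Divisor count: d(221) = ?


221 = 13^1 × 17^1
d(221) = (1+1) × (1+1) = 4

4 divisors


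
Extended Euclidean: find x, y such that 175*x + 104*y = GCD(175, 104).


Tabular extended Euclidean (each row: r = 175*s + 104*t):
r=175, s=1, t=0
r=104, s=0, t=1
q=1: r=71, s=1, t=-1   [175*(1) + 104*(-1) = 71]
q=1: r=33, s=-1, t=2   [175*(-1) + 104*(2) = 33]
q=2: r=5, s=3, t=-5   [175*(3) + 104*(-5) = 5]
q=6: r=3, s=-19, t=32   [175*(-19) + 104*(32) = 3]
q=1: r=2, s=22, t=-37   [175*(22) + 104*(-37) = 2]
q=1: r=1, s=-41, t=69   [175*(-41) + 104*(69) = 1]
q=2: r=0, s=104, t=-175   [175*(104) + 104*(-175) = 0]
GCD = 1; from the row with r=1: x=-41, y=69
Check: 175*(-41) + 104*(69) = -7175 + 7176 = 1

GCD = 1, x = -41, y = 69


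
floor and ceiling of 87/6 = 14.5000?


87/6 = 14.5000
floor = 14
ceil = 15

floor = 14, ceil = 15


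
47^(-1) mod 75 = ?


Use the extended Euclidean algorithm on (75, 47); each row r = 75*s + 47*t:
r=75, s=1, t=0
r=47, s=0, t=1
q=1: r=28, s=1, t=-1   [75*(1) + 47*(-1) = 28]
q=1: r=19, s=-1, t=2   [75*(-1) + 47*(2) = 19]
q=1: r=9, s=2, t=-3   [75*(2) + 47*(-3) = 9]
q=2: r=1, s=-5, t=8   [75*(-5) + 47*(8) = 1]
q=9: r=0, s=47, t=-75   [75*(47) + 47*(-75) = 0]
GCD = 1 with t = 8, so 47*(8) ≡ 1 (mod 75)
Inverse = 8 mod 75 = 8
Check: 47 * 8 = 376 ≡ 1 (mod 75)

47^(-1) ≡ 8 (mod 75)


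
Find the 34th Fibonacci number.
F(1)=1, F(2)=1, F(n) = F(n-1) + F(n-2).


Sequence: 1, 1, 2, 3, 5, 8, 13, 21, 34, 55, 89, 144, 233, 377, 610, 987, 1597, 2584, 4181, 6765, 10946, 17711, 28657, 46368, 75025, 121393, 196418, 317811, 514229, 832040, 1346269, 2178309, 3524578, 5702887
F(34) = 5702887


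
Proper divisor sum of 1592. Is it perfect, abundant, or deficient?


Proper divisors: 1, 2, 4, 8, 199, 398, 796
Sum = 1 + 2 + 4 + 8 + 199 + 398 + 796 = 1408
1408 < 1592 → deficient

s(1592) = 1408 (deficient)


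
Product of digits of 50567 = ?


5 × 0 × 5 × 6 × 7 = 0


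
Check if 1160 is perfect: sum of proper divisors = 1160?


Proper divisors of 1160: 1, 2, 4, 5, 8, 10, 20, 29, 40, 58, 116, 145, 232, 290, 580
Sum = 1 + 2 + 4 + 5 + 8 + 10 + 20 + 29 + 40 + 58 + 116 + 145 + 232 + 290 + 580 = 1540

No, 1160 is not perfect (1540 ≠ 1160)


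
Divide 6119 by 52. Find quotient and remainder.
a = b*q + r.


6119 = 52 * 117 + 35
Check: 6084 + 35 = 6119

q = 117, r = 35


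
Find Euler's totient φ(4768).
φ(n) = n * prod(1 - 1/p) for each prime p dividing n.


4768 = 2^5 × 149
Prime factors: 2, 149
φ(4768) = 4768 × (1-1/2) × (1-1/149)
= 4768 × 1/2 × 148/149 = 2368

φ(4768) = 2368


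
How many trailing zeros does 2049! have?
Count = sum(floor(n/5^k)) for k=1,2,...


floor(2049/5) = 409
floor(2049/25) = 81
floor(2049/125) = 16
floor(2049/625) = 3
Total = 509

509 trailing zeros


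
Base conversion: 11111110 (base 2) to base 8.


11111110 (base 2) = 254 (decimal)
254 (decimal) = 376 (base 8)


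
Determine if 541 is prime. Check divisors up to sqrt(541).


Check divisors up to sqrt(541) = 23.2594
No divisors found.
541 is prime.

Yes, 541 is prime


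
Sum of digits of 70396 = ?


7 + 0 + 3 + 9 + 6 = 25


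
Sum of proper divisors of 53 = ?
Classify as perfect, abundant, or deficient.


Proper divisors: 1
Sum = 1 = 1
1 < 53 → deficient

s(53) = 1 (deficient)


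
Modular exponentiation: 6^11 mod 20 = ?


6^1 mod 20 = 6
6^2 mod 20 = 16
6^3 mod 20 = 16
6^4 mod 20 = 16
6^5 mod 20 = 16
6^6 mod 20 = 16
6^7 mod 20 = 16
6^8 mod 20 = 16
6^9 mod 20 = 16
6^10 mod 20 = 16
6^11 mod 20 = 16


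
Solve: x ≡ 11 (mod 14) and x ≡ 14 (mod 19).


M = 14*19 = 266
M1 = M/14 = 19, M2 = M/19 = 14
M1^(-1) mod 14 = 3, M2^(-1) mod 19 = 15
x = 11*19*3 + 14*14*15 = 3567
3567 mod 266 = 109
Check: 109 mod 14 = 11 ✓, 109 mod 19 = 14 ✓

x ≡ 109 (mod 266)


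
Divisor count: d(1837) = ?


1837 = 11^1 × 167^1
d(1837) = (1+1) × (1+1) = 4

4 divisors


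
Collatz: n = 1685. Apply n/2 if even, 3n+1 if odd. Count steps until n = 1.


1685 → 5056 → 2528 → 1264 → 632 → 316 → 158 → 79 → 238 → 119 → 358 → 179 → 538 → 269 → 808 → 404 → 202 → 101 → 304 → 152 → 76 → 38 → 19 → 58 → 29 → 88 → 44 → 22 → 11 → 34 → 17 → 52 → 26 → 13 → 40 → 20 → 10 → 5 → 16 → 8 → 4 → 2 → 1
Total steps = 42

42 steps


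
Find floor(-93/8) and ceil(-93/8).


-93/8 = -11.6250
floor = -12
ceil = -11

floor = -12, ceil = -11


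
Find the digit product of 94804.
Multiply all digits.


9 × 4 × 8 × 0 × 4 = 0


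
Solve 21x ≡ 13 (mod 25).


GCD(21, 25) = 1, unique solution
a^(-1) mod 25 = 6
x = 6 * 13 mod 25 = 3

x ≡ 3 (mod 25)


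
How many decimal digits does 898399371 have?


898399371 has 9 digits in base 10
floor(log10(898399371)) + 1 = floor(8.9535) + 1 = 9

9 digits (base 10)


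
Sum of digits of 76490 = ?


7 + 6 + 4 + 9 + 0 = 26


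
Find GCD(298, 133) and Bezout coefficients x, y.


Tabular extended Euclidean (each row: r = 298*s + 133*t):
r=298, s=1, t=0
r=133, s=0, t=1
q=2: r=32, s=1, t=-2   [298*(1) + 133*(-2) = 32]
q=4: r=5, s=-4, t=9   [298*(-4) + 133*(9) = 5]
q=6: r=2, s=25, t=-56   [298*(25) + 133*(-56) = 2]
q=2: r=1, s=-54, t=121   [298*(-54) + 133*(121) = 1]
q=2: r=0, s=133, t=-298   [298*(133) + 133*(-298) = 0]
GCD = 1; from the row with r=1: x=-54, y=121
Check: 298*(-54) + 133*(121) = -16092 + 16093 = 1

GCD = 1, x = -54, y = 121


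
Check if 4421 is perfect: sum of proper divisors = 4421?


Proper divisors of 4421: 1
Sum = 1 = 1

No, 4421 is not perfect (1 ≠ 4421)


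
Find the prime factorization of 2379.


2379 / 3 = 793
793 / 13 = 61
61 / 61 = 1
2379 = 3 × 13 × 61


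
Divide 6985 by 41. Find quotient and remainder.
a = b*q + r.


6985 = 41 * 170 + 15
Check: 6970 + 15 = 6985

q = 170, r = 15


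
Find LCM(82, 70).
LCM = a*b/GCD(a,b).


GCD(82, 70) = 2
LCM = 82*70/2 = 5740/2 = 2870

LCM = 2870


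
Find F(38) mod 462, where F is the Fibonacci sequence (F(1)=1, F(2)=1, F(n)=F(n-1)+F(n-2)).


F(k) mod 462 for k=1..38:
1, 1, 2, 3, 5, 8, 13, 21, 34, 55, 89, 144, 233, 377, 148, 63, 211, 274, 23, 297, 320, 155, 13, 168, 181, 349, 68, 417, 23, 440, 1, 441, 442, 421, 401, 360, 299, 197
F(38) mod 462 = 197


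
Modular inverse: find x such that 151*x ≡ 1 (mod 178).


Use the extended Euclidean algorithm on (178, 151); each row r = 178*s + 151*t:
r=178, s=1, t=0
r=151, s=0, t=1
q=1: r=27, s=1, t=-1   [178*(1) + 151*(-1) = 27]
q=5: r=16, s=-5, t=6   [178*(-5) + 151*(6) = 16]
q=1: r=11, s=6, t=-7   [178*(6) + 151*(-7) = 11]
q=1: r=5, s=-11, t=13   [178*(-11) + 151*(13) = 5]
q=2: r=1, s=28, t=-33   [178*(28) + 151*(-33) = 1]
q=5: r=0, s=-151, t=178   [178*(-151) + 151*(178) = 0]
GCD = 1 with t = -33, so 151*(-33) ≡ 1 (mod 178)
Inverse = -33 mod 178 = 145
Check: 151 * 145 = 21895 ≡ 1 (mod 178)

151^(-1) ≡ 145 (mod 178)


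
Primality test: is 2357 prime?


Check divisors up to sqrt(2357) = 48.5489
No divisors found.
2357 is prime.

Yes, 2357 is prime


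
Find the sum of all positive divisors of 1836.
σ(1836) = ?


Divisors of 1836: 1, 2, 3, 4, 6, 9, 12, 17, 18, 27, 34, 36, 51, 54, 68, 102, 108, 153, 204, 306, 459, 612, 918, 1836
Sum = 1 + 2 + 3 + 4 + 6 + 9 + 12 + 17 + 18 + 27 + 34 + 36 + 51 + 54 + 68 + 102 + 108 + 153 + 204 + 306 + 459 + 612 + 918 + 1836 = 5040

σ(1836) = 5040


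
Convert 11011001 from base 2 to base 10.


11011001 (base 2) = 217 (decimal)
217 (decimal) = 217 (base 10)


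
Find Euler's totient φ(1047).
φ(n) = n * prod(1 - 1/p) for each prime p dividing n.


1047 = 3 × 349
Prime factors: 3, 349
φ(1047) = 1047 × (1-1/3) × (1-1/349)
= 1047 × 2/3 × 348/349 = 696

φ(1047) = 696


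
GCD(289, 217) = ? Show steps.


289 = 1 * 217 + 72
217 = 3 * 72 + 1
72 = 72 * 1 + 0
GCD = 1


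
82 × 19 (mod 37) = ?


82 × 19 = 1558
1558 mod 37 = 4


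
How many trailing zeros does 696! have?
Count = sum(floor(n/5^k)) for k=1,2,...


floor(696/5) = 139
floor(696/25) = 27
floor(696/125) = 5
floor(696/625) = 1
Total = 172

172 trailing zeros


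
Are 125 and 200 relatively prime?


Euclidean algorithm:
200 = 1 * 125 + 75
125 = 1 * 75 + 50
75 = 1 * 50 + 25
50 = 2 * 25 + 0
GCD(125, 200) = 25

No, not coprime (GCD = 25)


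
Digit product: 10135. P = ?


1 × 0 × 1 × 3 × 5 = 0


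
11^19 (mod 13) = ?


11^1 mod 13 = 11
11^2 mod 13 = 4
11^3 mod 13 = 5
11^4 mod 13 = 3
11^5 mod 13 = 7
11^6 mod 13 = 12
11^7 mod 13 = 2
11^8 mod 13 = 9
11^9 mod 13 = 8
11^10 mod 13 = 10
11^11 mod 13 = 6
11^12 mod 13 = 1
11^13 mod 13 = 11
11^14 mod 13 = 4
11^15 mod 13 = 5
11^16 mod 13 = 3
11^17 mod 13 = 7
11^18 mod 13 = 12
11^19 mod 13 = 2


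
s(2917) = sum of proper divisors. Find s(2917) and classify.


Proper divisors: 1
Sum = 1 = 1
1 < 2917 → deficient

s(2917) = 1 (deficient)


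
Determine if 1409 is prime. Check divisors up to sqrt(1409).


Check divisors up to sqrt(1409) = 37.5366
No divisors found.
1409 is prime.

Yes, 1409 is prime


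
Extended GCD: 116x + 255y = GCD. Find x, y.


Tabular extended Euclidean (each row: r = 116*s + 255*t):
r=116, s=1, t=0
r=255, s=0, t=1
q=0: r=116, s=1, t=0   [116*(1) + 255*(0) = 116]
q=2: r=23, s=-2, t=1   [116*(-2) + 255*(1) = 23]
q=5: r=1, s=11, t=-5   [116*(11) + 255*(-5) = 1]
q=23: r=0, s=-255, t=116   [116*(-255) + 255*(116) = 0]
GCD = 1; from the row with r=1: x=11, y=-5
Check: 116*(11) + 255*(-5) = 1276 - 1275 = 1

GCD = 1, x = 11, y = -5


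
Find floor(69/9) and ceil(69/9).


69/9 = 7.6667
floor = 7
ceil = 8

floor = 7, ceil = 8


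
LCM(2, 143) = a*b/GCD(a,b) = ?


GCD(2, 143) = 1
LCM = 2*143/1 = 286/1 = 286

LCM = 286


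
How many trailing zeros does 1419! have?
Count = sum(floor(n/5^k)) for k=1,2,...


floor(1419/5) = 283
floor(1419/25) = 56
floor(1419/125) = 11
floor(1419/625) = 2
Total = 352

352 trailing zeros


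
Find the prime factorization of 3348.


3348 / 2 = 1674
1674 / 2 = 837
837 / 3 = 279
279 / 3 = 93
93 / 3 = 31
31 / 31 = 1
3348 = 2^2 × 3^3 × 31


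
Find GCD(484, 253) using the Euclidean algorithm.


484 = 1 * 253 + 231
253 = 1 * 231 + 22
231 = 10 * 22 + 11
22 = 2 * 11 + 0
GCD = 11


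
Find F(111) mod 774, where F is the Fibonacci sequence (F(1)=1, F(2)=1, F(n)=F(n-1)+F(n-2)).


F(k) mod 774 for k=1..111:
1, 1, 2, 3, 5, 8, 13, 21, 34, 55, 89, 144, 233, 377, 610, 213, 49, 262, 311, 573, 110, 683, 19, 702, 721, 649, 596, 471, 293, 764, 283, 273, 556, 55, 611, 666, 503, 395, 124, 519, 643, 388, 257, 645, 128, 773, 127, 126, 253, 379, 632, 237, 95, 332, 427, 759, 412, 397, 35, 432, 467, 125, 592, 717, 535, 478, 239, 717, 182, 125, 307, 432, 739, 397, 362, 759, 347, 332, 679, 237, 142, 379, 521, 126, 647, 773, 646, 645, 517, 388, 131, 519, 650, 395, 271, 666, 163, 55, 218, 273, 491, 764, 481, 471, 178, 649, 53, 702, 755, 683, 664
F(111) mod 774 = 664


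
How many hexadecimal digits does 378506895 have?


378506895 in base 16 = 168F8E8F
Number of digits = 8

8 digits (base 16)


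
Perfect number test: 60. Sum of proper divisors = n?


Proper divisors of 60: 1, 2, 3, 4, 5, 6, 10, 12, 15, 20, 30
Sum = 1 + 2 + 3 + 4 + 5 + 6 + 10 + 12 + 15 + 20 + 30 = 108

No, 60 is not perfect (108 ≠ 60)


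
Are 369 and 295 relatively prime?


Euclidean algorithm:
369 = 1 * 295 + 74
295 = 3 * 74 + 73
74 = 1 * 73 + 1
73 = 73 * 1 + 0
GCD(369, 295) = 1

Yes, coprime (GCD = 1)


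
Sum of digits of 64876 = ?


6 + 4 + 8 + 7 + 6 = 31


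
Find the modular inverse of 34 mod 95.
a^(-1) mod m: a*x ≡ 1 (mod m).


Use the extended Euclidean algorithm on (95, 34); each row r = 95*s + 34*t:
r=95, s=1, t=0
r=34, s=0, t=1
q=2: r=27, s=1, t=-2   [95*(1) + 34*(-2) = 27]
q=1: r=7, s=-1, t=3   [95*(-1) + 34*(3) = 7]
q=3: r=6, s=4, t=-11   [95*(4) + 34*(-11) = 6]
q=1: r=1, s=-5, t=14   [95*(-5) + 34*(14) = 1]
q=6: r=0, s=34, t=-95   [95*(34) + 34*(-95) = 0]
GCD = 1 with t = 14, so 34*(14) ≡ 1 (mod 95)
Inverse = 14 mod 95 = 14
Check: 34 * 14 = 476 ≡ 1 (mod 95)

34^(-1) ≡ 14 (mod 95)


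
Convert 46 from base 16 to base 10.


46 (base 16) = 70 (decimal)
70 (decimal) = 70 (base 10)


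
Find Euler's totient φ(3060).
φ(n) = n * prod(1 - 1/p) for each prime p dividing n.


3060 = 2^2 × 3^2 × 5 × 17
Prime factors: 2, 3, 5, 17
φ(3060) = 3060 × (1-1/2) × (1-1/3) × (1-1/5) × (1-1/17)
= 3060 × 1/2 × 2/3 × 4/5 × 16/17 = 768

φ(3060) = 768


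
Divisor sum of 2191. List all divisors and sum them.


Divisors of 2191: 1, 7, 313, 2191
Sum = 1 + 7 + 313 + 2191 = 2512

σ(2191) = 2512


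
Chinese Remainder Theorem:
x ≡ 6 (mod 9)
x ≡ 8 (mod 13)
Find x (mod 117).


M = 9*13 = 117
M1 = M/9 = 13, M2 = M/13 = 9
M1^(-1) mod 9 = 7, M2^(-1) mod 13 = 3
x = 6*13*7 + 8*9*3 = 762
762 mod 117 = 60
Check: 60 mod 9 = 6 ✓, 60 mod 13 = 8 ✓

x ≡ 60 (mod 117)


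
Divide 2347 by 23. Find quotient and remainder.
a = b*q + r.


2347 = 23 * 102 + 1
Check: 2346 + 1 = 2347

q = 102, r = 1


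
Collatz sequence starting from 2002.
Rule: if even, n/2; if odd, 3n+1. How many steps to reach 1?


2002 → 1001 → 3004 → 1502 → 751 → 2254 → 1127 → 3382 → 1691 → 5074 → 2537 → 7612 → 3806 → 1903 → 5710 → 2855 → 8566 → 4283 → 12850 → 6425 → 19276 → 9638 → 4819 → 14458 → 7229 → 21688 → 10844 → 5422 → 2711 → 8134 → 4067 → 12202 → 6101 → 18304 → 9152 → 4576 → 2288 → 1144 → 572 → 286 → 143 → 430 → 215 → 646 → 323 → 970 → 485 → 1456 → 728 → 364 → 182 → 91 → 274 → 137 → 412 → 206 → 103 → 310 → 155 → 466 → 233 → 700 → 350 → 175 → 526 → 263 → 790 → 395 → 1186 → 593 → 1780 → 890 → 445 → 1336 → 668 → 334 → 167 → 502 → 251 → 754 → 377 → 1132 → 566 → 283 → 850 → 425 → 1276 → 638 → 319 → 958 → 479 → 1438 → 719 → 2158 → 1079 → 3238 → 1619 → 4858 → 2429 → 7288 → 3644 → 1822 → 911 → 2734 → 1367 → 4102 → 2051 → 6154 → 3077 → 9232 → 4616 → 2308 → 1154 → 577 → 1732 → 866 → 433 → 1300 → 650 → 325 → 976 → 488 → 244 → 122 → 61 → 184 → 92 → 46 → 23 → 70 → 35 → 106 → 53 → 160 → 80 → 40 → 20 → 10 → 5 → 16 → 8 → 4 → 2 → 1
Total steps = 143

143 steps


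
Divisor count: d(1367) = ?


1367 = 1367^1
d(1367) = (1+1) = 2

2 divisors


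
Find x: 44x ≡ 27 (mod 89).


GCD(44, 89) = 1, unique solution
a^(-1) mod 89 = 87
x = 87 * 27 mod 89 = 35

x ≡ 35 (mod 89)


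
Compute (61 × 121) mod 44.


61 × 121 = 7381
7381 mod 44 = 33


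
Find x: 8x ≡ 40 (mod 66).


GCD(8, 66) = 2 divides 40
Divide: 4x ≡ 20 (mod 33)
x ≡ 5 (mod 33)


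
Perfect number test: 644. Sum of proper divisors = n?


Proper divisors of 644: 1, 2, 4, 7, 14, 23, 28, 46, 92, 161, 322
Sum = 1 + 2 + 4 + 7 + 14 + 23 + 28 + 46 + 92 + 161 + 322 = 700

No, 644 is not perfect (700 ≠ 644)


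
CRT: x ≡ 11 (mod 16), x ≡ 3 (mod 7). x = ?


M = 16*7 = 112
M1 = M/16 = 7, M2 = M/7 = 16
M1^(-1) mod 16 = 7, M2^(-1) mod 7 = 4
x = 11*7*7 + 3*16*4 = 731
731 mod 112 = 59
Check: 59 mod 16 = 11 ✓, 59 mod 7 = 3 ✓

x ≡ 59 (mod 112)


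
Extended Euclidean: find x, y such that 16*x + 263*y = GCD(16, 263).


Tabular extended Euclidean (each row: r = 16*s + 263*t):
r=16, s=1, t=0
r=263, s=0, t=1
q=0: r=16, s=1, t=0   [16*(1) + 263*(0) = 16]
q=16: r=7, s=-16, t=1   [16*(-16) + 263*(1) = 7]
q=2: r=2, s=33, t=-2   [16*(33) + 263*(-2) = 2]
q=3: r=1, s=-115, t=7   [16*(-115) + 263*(7) = 1]
q=2: r=0, s=263, t=-16   [16*(263) + 263*(-16) = 0]
GCD = 1; from the row with r=1: x=-115, y=7
Check: 16*(-115) + 263*(7) = -1840 + 1841 = 1

GCD = 1, x = -115, y = 7


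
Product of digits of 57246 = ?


5 × 7 × 2 × 4 × 6 = 1680


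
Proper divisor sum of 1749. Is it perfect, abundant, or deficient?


Proper divisors: 1, 3, 11, 33, 53, 159, 583
Sum = 1 + 3 + 11 + 33 + 53 + 159 + 583 = 843
843 < 1749 → deficient

s(1749) = 843 (deficient)


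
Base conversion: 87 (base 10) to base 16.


87 (base 10) = 87 (decimal)
87 (decimal) = 57 (base 16)


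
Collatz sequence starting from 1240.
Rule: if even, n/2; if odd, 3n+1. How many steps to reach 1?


1240 → 620 → 310 → 155 → 466 → 233 → 700 → 350 → 175 → 526 → 263 → 790 → 395 → 1186 → 593 → 1780 → 890 → 445 → 1336 → 668 → 334 → 167 → 502 → 251 → 754 → 377 → 1132 → 566 → 283 → 850 → 425 → 1276 → 638 → 319 → 958 → 479 → 1438 → 719 → 2158 → 1079 → 3238 → 1619 → 4858 → 2429 → 7288 → 3644 → 1822 → 911 → 2734 → 1367 → 4102 → 2051 → 6154 → 3077 → 9232 → 4616 → 2308 → 1154 → 577 → 1732 → 866 → 433 → 1300 → 650 → 325 → 976 → 488 → 244 → 122 → 61 → 184 → 92 → 46 → 23 → 70 → 35 → 106 → 53 → 160 → 80 → 40 → 20 → 10 → 5 → 16 → 8 → 4 → 2 → 1
Total steps = 88

88 steps


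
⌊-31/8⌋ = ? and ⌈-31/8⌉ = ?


-31/8 = -3.8750
floor = -4
ceil = -3

floor = -4, ceil = -3


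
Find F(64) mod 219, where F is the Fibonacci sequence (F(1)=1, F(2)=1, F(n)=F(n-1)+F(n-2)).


F(k) mod 219 for k=1..64:
1, 1, 2, 3, 5, 8, 13, 21, 34, 55, 89, 144, 14, 158, 172, 111, 64, 175, 20, 195, 215, 191, 187, 159, 127, 67, 194, 42, 17, 59, 76, 135, 211, 127, 119, 27, 146, 173, 100, 54, 154, 208, 143, 132, 56, 188, 25, 213, 19, 13, 32, 45, 77, 122, 199, 102, 82, 184, 47, 12, 59, 71, 130, 201
F(64) mod 219 = 201


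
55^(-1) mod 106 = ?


Use the extended Euclidean algorithm on (106, 55); each row r = 106*s + 55*t:
r=106, s=1, t=0
r=55, s=0, t=1
q=1: r=51, s=1, t=-1   [106*(1) + 55*(-1) = 51]
q=1: r=4, s=-1, t=2   [106*(-1) + 55*(2) = 4]
q=12: r=3, s=13, t=-25   [106*(13) + 55*(-25) = 3]
q=1: r=1, s=-14, t=27   [106*(-14) + 55*(27) = 1]
q=3: r=0, s=55, t=-106   [106*(55) + 55*(-106) = 0]
GCD = 1 with t = 27, so 55*(27) ≡ 1 (mod 106)
Inverse = 27 mod 106 = 27
Check: 55 * 27 = 1485 ≡ 1 (mod 106)

55^(-1) ≡ 27 (mod 106)


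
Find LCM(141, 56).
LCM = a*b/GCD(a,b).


GCD(141, 56) = 1
LCM = 141*56/1 = 7896/1 = 7896

LCM = 7896


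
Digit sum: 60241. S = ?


6 + 0 + 2 + 4 + 1 = 13


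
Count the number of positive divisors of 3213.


3213 = 3^3 × 7^1 × 17^1
d(3213) = (3+1) × (1+1) × (1+1) = 16

16 divisors


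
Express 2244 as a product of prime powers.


2244 / 2 = 1122
1122 / 2 = 561
561 / 3 = 187
187 / 11 = 17
17 / 17 = 1
2244 = 2^2 × 3 × 11 × 17


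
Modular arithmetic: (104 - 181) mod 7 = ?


104 - 181 = -77
-77 mod 7 = 0


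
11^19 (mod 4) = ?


11^1 mod 4 = 3
11^2 mod 4 = 1
11^3 mod 4 = 3
11^4 mod 4 = 1
11^5 mod 4 = 3
11^6 mod 4 = 1
11^7 mod 4 = 3
11^8 mod 4 = 1
11^9 mod 4 = 3
11^10 mod 4 = 1
11^11 mod 4 = 3
11^12 mod 4 = 1
11^13 mod 4 = 3
11^14 mod 4 = 1
11^15 mod 4 = 3
11^16 mod 4 = 1
11^17 mod 4 = 3
11^18 mod 4 = 1
11^19 mod 4 = 3


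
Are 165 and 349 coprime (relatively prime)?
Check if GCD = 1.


Euclidean algorithm:
349 = 2 * 165 + 19
165 = 8 * 19 + 13
19 = 1 * 13 + 6
13 = 2 * 6 + 1
6 = 6 * 1 + 0
GCD(165, 349) = 1

Yes, coprime (GCD = 1)


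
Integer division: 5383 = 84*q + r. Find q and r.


5383 = 84 * 64 + 7
Check: 5376 + 7 = 5383

q = 64, r = 7


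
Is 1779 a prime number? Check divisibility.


1779 / 3 = 593 (exact division)
1779 is NOT prime.

No, 1779 is not prime


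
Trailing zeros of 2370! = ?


floor(2370/5) = 474
floor(2370/25) = 94
floor(2370/125) = 18
floor(2370/625) = 3
Total = 589

589 trailing zeros


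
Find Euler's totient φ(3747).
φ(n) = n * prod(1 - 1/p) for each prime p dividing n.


3747 = 3 × 1249
Prime factors: 3, 1249
φ(3747) = 3747 × (1-1/3) × (1-1/1249)
= 3747 × 2/3 × 1248/1249 = 2496

φ(3747) = 2496


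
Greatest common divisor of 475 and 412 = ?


475 = 1 * 412 + 63
412 = 6 * 63 + 34
63 = 1 * 34 + 29
34 = 1 * 29 + 5
29 = 5 * 5 + 4
5 = 1 * 4 + 1
4 = 4 * 1 + 0
GCD = 1


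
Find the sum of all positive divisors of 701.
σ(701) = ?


Divisors of 701: 1, 701
Sum = 1 + 701 = 702

σ(701) = 702


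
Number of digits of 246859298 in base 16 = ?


246859298 in base 16 = EB6C622
Number of digits = 7

7 digits (base 16)


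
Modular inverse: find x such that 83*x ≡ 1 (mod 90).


Use the extended Euclidean algorithm on (90, 83); each row r = 90*s + 83*t:
r=90, s=1, t=0
r=83, s=0, t=1
q=1: r=7, s=1, t=-1   [90*(1) + 83*(-1) = 7]
q=11: r=6, s=-11, t=12   [90*(-11) + 83*(12) = 6]
q=1: r=1, s=12, t=-13   [90*(12) + 83*(-13) = 1]
q=6: r=0, s=-83, t=90   [90*(-83) + 83*(90) = 0]
GCD = 1 with t = -13, so 83*(-13) ≡ 1 (mod 90)
Inverse = -13 mod 90 = 77
Check: 83 * 77 = 6391 ≡ 1 (mod 90)

83^(-1) ≡ 77 (mod 90)


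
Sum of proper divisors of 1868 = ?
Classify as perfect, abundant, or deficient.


Proper divisors: 1, 2, 4, 467, 934
Sum = 1 + 2 + 4 + 467 + 934 = 1408
1408 < 1868 → deficient

s(1868) = 1408 (deficient)


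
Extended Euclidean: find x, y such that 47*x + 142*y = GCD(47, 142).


Tabular extended Euclidean (each row: r = 47*s + 142*t):
r=47, s=1, t=0
r=142, s=0, t=1
q=0: r=47, s=1, t=0   [47*(1) + 142*(0) = 47]
q=3: r=1, s=-3, t=1   [47*(-3) + 142*(1) = 1]
q=47: r=0, s=142, t=-47   [47*(142) + 142*(-47) = 0]
GCD = 1; from the row with r=1: x=-3, y=1
Check: 47*(-3) + 142*(1) = -141 + 142 = 1

GCD = 1, x = -3, y = 1


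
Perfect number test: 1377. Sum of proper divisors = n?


Proper divisors of 1377: 1, 3, 9, 17, 27, 51, 81, 153, 459
Sum = 1 + 3 + 9 + 17 + 27 + 51 + 81 + 153 + 459 = 801

No, 1377 is not perfect (801 ≠ 1377)


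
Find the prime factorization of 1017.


1017 / 3 = 339
339 / 3 = 113
113 / 113 = 1
1017 = 3^2 × 113


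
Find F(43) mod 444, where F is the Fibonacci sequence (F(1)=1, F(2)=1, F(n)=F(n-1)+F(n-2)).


F(k) mod 444 for k=1..43:
1, 1, 2, 3, 5, 8, 13, 21, 34, 55, 89, 144, 233, 377, 166, 99, 265, 364, 185, 105, 290, 395, 241, 192, 433, 181, 170, 351, 77, 428, 61, 45, 106, 151, 257, 408, 221, 185, 406, 147, 109, 256, 365
F(43) mod 444 = 365


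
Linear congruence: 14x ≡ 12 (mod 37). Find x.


GCD(14, 37) = 1, unique solution
a^(-1) mod 37 = 8
x = 8 * 12 mod 37 = 22

x ≡ 22 (mod 37)


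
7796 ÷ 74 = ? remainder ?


7796 = 74 * 105 + 26
Check: 7770 + 26 = 7796

q = 105, r = 26


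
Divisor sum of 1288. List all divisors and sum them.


Divisors of 1288: 1, 2, 4, 7, 8, 14, 23, 28, 46, 56, 92, 161, 184, 322, 644, 1288
Sum = 1 + 2 + 4 + 7 + 8 + 14 + 23 + 28 + 46 + 56 + 92 + 161 + 184 + 322 + 644 + 1288 = 2880

σ(1288) = 2880


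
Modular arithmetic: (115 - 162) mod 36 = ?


115 - 162 = -47
-47 mod 36 = 25


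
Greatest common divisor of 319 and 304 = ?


319 = 1 * 304 + 15
304 = 20 * 15 + 4
15 = 3 * 4 + 3
4 = 1 * 3 + 1
3 = 3 * 1 + 0
GCD = 1


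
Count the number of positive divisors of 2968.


2968 = 2^3 × 7^1 × 53^1
d(2968) = (3+1) × (1+1) × (1+1) = 16

16 divisors


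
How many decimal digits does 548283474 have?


548283474 has 9 digits in base 10
floor(log10(548283474)) + 1 = floor(8.7390) + 1 = 9

9 digits (base 10)


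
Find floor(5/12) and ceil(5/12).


5/12 = 0.4167
floor = 0
ceil = 1

floor = 0, ceil = 1


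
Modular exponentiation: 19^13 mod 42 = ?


19^1 mod 42 = 19
19^2 mod 42 = 25
19^3 mod 42 = 13
19^4 mod 42 = 37
19^5 mod 42 = 31
19^6 mod 42 = 1
19^7 mod 42 = 19
19^8 mod 42 = 25
19^9 mod 42 = 13
19^10 mod 42 = 37
19^11 mod 42 = 31
19^12 mod 42 = 1
19^13 mod 42 = 19


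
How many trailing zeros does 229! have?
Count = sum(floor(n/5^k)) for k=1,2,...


floor(229/5) = 45
floor(229/25) = 9
floor(229/125) = 1
Total = 55

55 trailing zeros


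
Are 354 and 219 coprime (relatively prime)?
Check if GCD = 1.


Euclidean algorithm:
354 = 1 * 219 + 135
219 = 1 * 135 + 84
135 = 1 * 84 + 51
84 = 1 * 51 + 33
51 = 1 * 33 + 18
33 = 1 * 18 + 15
18 = 1 * 15 + 3
15 = 5 * 3 + 0
GCD(354, 219) = 3

No, not coprime (GCD = 3)


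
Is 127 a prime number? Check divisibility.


Check divisors up to sqrt(127) = 11.2694
No divisors found.
127 is prime.

Yes, 127 is prime


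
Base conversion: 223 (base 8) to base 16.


223 (base 8) = 147 (decimal)
147 (decimal) = 93 (base 16)


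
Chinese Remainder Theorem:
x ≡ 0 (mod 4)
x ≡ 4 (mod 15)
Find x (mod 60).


M = 4*15 = 60
M1 = M/4 = 15, M2 = M/15 = 4
M1^(-1) mod 4 = 3, M2^(-1) mod 15 = 4
x = 0*15*3 + 4*4*4 = 64
64 mod 60 = 4
Check: 4 mod 4 = 0 ✓, 4 mod 15 = 4 ✓

x ≡ 4 (mod 60)


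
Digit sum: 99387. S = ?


9 + 9 + 3 + 8 + 7 = 36


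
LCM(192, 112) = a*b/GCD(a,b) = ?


GCD(192, 112) = 16
LCM = 192*112/16 = 21504/16 = 1344

LCM = 1344


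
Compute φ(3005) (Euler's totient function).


3005 = 5 × 601
Prime factors: 5, 601
φ(3005) = 3005 × (1-1/5) × (1-1/601)
= 3005 × 4/5 × 600/601 = 2400

φ(3005) = 2400


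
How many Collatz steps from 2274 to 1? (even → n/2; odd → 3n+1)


2274 → 1137 → 3412 → 1706 → 853 → 2560 → 1280 → 640 → 320 → 160 → 80 → 40 → 20 → 10 → 5 → 16 → 8 → 4 → 2 → 1
Total steps = 19

19 steps


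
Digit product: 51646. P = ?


5 × 1 × 6 × 4 × 6 = 720


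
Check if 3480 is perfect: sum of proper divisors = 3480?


Proper divisors of 3480: 1, 2, 3, 4, 5, 6, 8, 10, 12, 15, 20, 24, 29, 30, 40, 58, 60, 87, 116, 120, 145, 174, 232, 290, 348, 435, 580, 696, 870, 1160, 1740
Sum = 1 + 2 + 3 + 4 + 5 + 6 + 8 + 10 + 12 + 15 + 20 + 24 + 29 + 30 + 40 + 58 + 60 + 87 + 116 + 120 + 145 + 174 + 232 + 290 + 348 + 435 + 580 + 696 + 870 + 1160 + 1740 = 7320

No, 3480 is not perfect (7320 ≠ 3480)


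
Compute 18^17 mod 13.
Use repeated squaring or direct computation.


18^1 mod 13 = 5
18^2 mod 13 = 12
18^3 mod 13 = 8
18^4 mod 13 = 1
18^5 mod 13 = 5
18^6 mod 13 = 12
18^7 mod 13 = 8
18^8 mod 13 = 1
18^9 mod 13 = 5
18^10 mod 13 = 12
18^11 mod 13 = 8
18^12 mod 13 = 1
18^13 mod 13 = 5
18^14 mod 13 = 12
18^15 mod 13 = 8
18^16 mod 13 = 1
18^17 mod 13 = 5


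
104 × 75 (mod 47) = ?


104 × 75 = 7800
7800 mod 47 = 45


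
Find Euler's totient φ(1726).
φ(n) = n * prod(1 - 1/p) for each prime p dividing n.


1726 = 2 × 863
Prime factors: 2, 863
φ(1726) = 1726 × (1-1/2) × (1-1/863)
= 1726 × 1/2 × 862/863 = 862

φ(1726) = 862


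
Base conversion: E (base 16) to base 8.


E (base 16) = 14 (decimal)
14 (decimal) = 16 (base 8)


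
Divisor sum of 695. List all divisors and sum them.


Divisors of 695: 1, 5, 139, 695
Sum = 1 + 5 + 139 + 695 = 840

σ(695) = 840


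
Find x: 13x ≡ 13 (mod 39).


GCD(13, 39) = 13 divides 13
Divide: 1x ≡ 1 (mod 3)
x ≡ 1 (mod 3)


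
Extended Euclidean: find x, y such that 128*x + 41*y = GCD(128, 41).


Tabular extended Euclidean (each row: r = 128*s + 41*t):
r=128, s=1, t=0
r=41, s=0, t=1
q=3: r=5, s=1, t=-3   [128*(1) + 41*(-3) = 5]
q=8: r=1, s=-8, t=25   [128*(-8) + 41*(25) = 1]
q=5: r=0, s=41, t=-128   [128*(41) + 41*(-128) = 0]
GCD = 1; from the row with r=1: x=-8, y=25
Check: 128*(-8) + 41*(25) = -1024 + 1025 = 1

GCD = 1, x = -8, y = 25


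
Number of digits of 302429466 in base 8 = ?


302429466 in base 8 = 2201532432
Number of digits = 10

10 digits (base 8)


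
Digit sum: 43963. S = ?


4 + 3 + 9 + 6 + 3 = 25


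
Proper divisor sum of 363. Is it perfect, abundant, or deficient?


Proper divisors: 1, 3, 11, 33, 121
Sum = 1 + 3 + 11 + 33 + 121 = 169
169 < 363 → deficient

s(363) = 169 (deficient)


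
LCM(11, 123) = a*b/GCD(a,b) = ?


GCD(11, 123) = 1
LCM = 11*123/1 = 1353/1 = 1353

LCM = 1353


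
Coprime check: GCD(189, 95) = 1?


Euclidean algorithm:
189 = 1 * 95 + 94
95 = 1 * 94 + 1
94 = 94 * 1 + 0
GCD(189, 95) = 1

Yes, coprime (GCD = 1)


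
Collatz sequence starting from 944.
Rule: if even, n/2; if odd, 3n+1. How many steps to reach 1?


944 → 472 → 236 → 118 → 59 → 178 → 89 → 268 → 134 → 67 → 202 → 101 → 304 → 152 → 76 → 38 → 19 → 58 → 29 → 88 → 44 → 22 → 11 → 34 → 17 → 52 → 26 → 13 → 40 → 20 → 10 → 5 → 16 → 8 → 4 → 2 → 1
Total steps = 36

36 steps


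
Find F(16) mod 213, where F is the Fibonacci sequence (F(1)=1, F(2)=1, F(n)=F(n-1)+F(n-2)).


F(k) mod 213 for k=1..16:
1, 1, 2, 3, 5, 8, 13, 21, 34, 55, 89, 144, 20, 164, 184, 135
F(16) mod 213 = 135


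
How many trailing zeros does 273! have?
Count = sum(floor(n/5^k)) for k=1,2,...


floor(273/5) = 54
floor(273/25) = 10
floor(273/125) = 2
Total = 66

66 trailing zeros


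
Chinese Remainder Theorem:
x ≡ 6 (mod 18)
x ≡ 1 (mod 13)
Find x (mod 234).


M = 18*13 = 234
M1 = M/18 = 13, M2 = M/13 = 18
M1^(-1) mod 18 = 7, M2^(-1) mod 13 = 8
x = 6*13*7 + 1*18*8 = 690
690 mod 234 = 222
Check: 222 mod 18 = 6 ✓, 222 mod 13 = 1 ✓

x ≡ 222 (mod 234)


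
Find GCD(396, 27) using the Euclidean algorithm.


396 = 14 * 27 + 18
27 = 1 * 18 + 9
18 = 2 * 9 + 0
GCD = 9


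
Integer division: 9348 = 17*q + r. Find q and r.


9348 = 17 * 549 + 15
Check: 9333 + 15 = 9348

q = 549, r = 15


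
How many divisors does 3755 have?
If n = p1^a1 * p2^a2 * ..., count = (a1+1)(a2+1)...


3755 = 5^1 × 751^1
d(3755) = (1+1) × (1+1) = 4

4 divisors


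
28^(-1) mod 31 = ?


Use the extended Euclidean algorithm on (31, 28); each row r = 31*s + 28*t:
r=31, s=1, t=0
r=28, s=0, t=1
q=1: r=3, s=1, t=-1   [31*(1) + 28*(-1) = 3]
q=9: r=1, s=-9, t=10   [31*(-9) + 28*(10) = 1]
q=3: r=0, s=28, t=-31   [31*(28) + 28*(-31) = 0]
GCD = 1 with t = 10, so 28*(10) ≡ 1 (mod 31)
Inverse = 10 mod 31 = 10
Check: 28 * 10 = 280 ≡ 1 (mod 31)

28^(-1) ≡ 10 (mod 31)


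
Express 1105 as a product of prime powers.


1105 / 5 = 221
221 / 13 = 17
17 / 17 = 1
1105 = 5 × 13 × 17


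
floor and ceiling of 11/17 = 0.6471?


11/17 = 0.6471
floor = 0
ceil = 1

floor = 0, ceil = 1


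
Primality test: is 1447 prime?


Check divisors up to sqrt(1447) = 38.0395
No divisors found.
1447 is prime.

Yes, 1447 is prime


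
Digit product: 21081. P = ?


2 × 1 × 0 × 8 × 1 = 0


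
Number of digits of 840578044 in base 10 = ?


840578044 has 9 digits in base 10
floor(log10(840578044)) + 1 = floor(8.9246) + 1 = 9

9 digits (base 10)


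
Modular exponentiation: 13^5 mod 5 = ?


13^1 mod 5 = 3
13^2 mod 5 = 4
13^3 mod 5 = 2
13^4 mod 5 = 1
13^5 mod 5 = 3


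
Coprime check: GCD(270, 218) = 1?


Euclidean algorithm:
270 = 1 * 218 + 52
218 = 4 * 52 + 10
52 = 5 * 10 + 2
10 = 5 * 2 + 0
GCD(270, 218) = 2

No, not coprime (GCD = 2)


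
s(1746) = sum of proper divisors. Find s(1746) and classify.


Proper divisors: 1, 2, 3, 6, 9, 18, 97, 194, 291, 582, 873
Sum = 1 + 2 + 3 + 6 + 9 + 18 + 97 + 194 + 291 + 582 + 873 = 2076
2076 > 1746 → abundant

s(1746) = 2076 (abundant)


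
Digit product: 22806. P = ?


2 × 2 × 8 × 0 × 6 = 0


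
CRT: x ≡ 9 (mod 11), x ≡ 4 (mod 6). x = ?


M = 11*6 = 66
M1 = M/11 = 6, M2 = M/6 = 11
M1^(-1) mod 11 = 2, M2^(-1) mod 6 = 5
x = 9*6*2 + 4*11*5 = 328
328 mod 66 = 64
Check: 64 mod 11 = 9 ✓, 64 mod 6 = 4 ✓

x ≡ 64 (mod 66)


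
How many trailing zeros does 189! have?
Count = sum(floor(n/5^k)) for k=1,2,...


floor(189/5) = 37
floor(189/25) = 7
floor(189/125) = 1
Total = 45

45 trailing zeros


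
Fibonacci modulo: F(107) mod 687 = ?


F(k) mod 687 for k=1..107:
1, 1, 2, 3, 5, 8, 13, 21, 34, 55, 89, 144, 233, 377, 610, 300, 223, 523, 59, 582, 641, 536, 490, 339, 142, 481, 623, 417, 353, 83, 436, 519, 268, 100, 368, 468, 149, 617, 79, 9, 88, 97, 185, 282, 467, 62, 529, 591, 433, 337, 83, 420, 503, 236, 52, 288, 340, 628, 281, 222, 503, 38, 541, 579, 433, 325, 71, 396, 467, 176, 643, 132, 88, 220, 308, 528, 149, 677, 139, 129, 268, 397, 665, 375, 353, 41, 394, 435, 142, 577, 32, 609, 641, 563, 517, 393, 223, 616, 152, 81, 233, 314, 547, 174, 34, 208, 242
F(107) mod 687 = 242


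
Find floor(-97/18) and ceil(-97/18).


-97/18 = -5.3889
floor = -6
ceil = -5

floor = -6, ceil = -5


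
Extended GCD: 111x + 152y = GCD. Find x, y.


Tabular extended Euclidean (each row: r = 111*s + 152*t):
r=111, s=1, t=0
r=152, s=0, t=1
q=0: r=111, s=1, t=0   [111*(1) + 152*(0) = 111]
q=1: r=41, s=-1, t=1   [111*(-1) + 152*(1) = 41]
q=2: r=29, s=3, t=-2   [111*(3) + 152*(-2) = 29]
q=1: r=12, s=-4, t=3   [111*(-4) + 152*(3) = 12]
q=2: r=5, s=11, t=-8   [111*(11) + 152*(-8) = 5]
q=2: r=2, s=-26, t=19   [111*(-26) + 152*(19) = 2]
q=2: r=1, s=63, t=-46   [111*(63) + 152*(-46) = 1]
q=2: r=0, s=-152, t=111   [111*(-152) + 152*(111) = 0]
GCD = 1; from the row with r=1: x=63, y=-46
Check: 111*(63) + 152*(-46) = 6993 - 6992 = 1

GCD = 1, x = 63, y = -46


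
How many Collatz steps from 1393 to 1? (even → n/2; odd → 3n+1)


1393 → 4180 → 2090 → 1045 → 3136 → 1568 → 784 → 392 → 196 → 98 → 49 → 148 → 74 → 37 → 112 → 56 → 28 → 14 → 7 → 22 → 11 → 34 → 17 → 52 → 26 → 13 → 40 → 20 → 10 → 5 → 16 → 8 → 4 → 2 → 1
Total steps = 34

34 steps


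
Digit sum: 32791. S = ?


3 + 2 + 7 + 9 + 1 = 22


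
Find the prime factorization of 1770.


1770 / 2 = 885
885 / 3 = 295
295 / 5 = 59
59 / 59 = 1
1770 = 2 × 3 × 5 × 59


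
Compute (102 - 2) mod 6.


102 - 2 = 100
100 mod 6 = 4


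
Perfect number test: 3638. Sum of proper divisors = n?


Proper divisors of 3638: 1, 2, 17, 34, 107, 214, 1819
Sum = 1 + 2 + 17 + 34 + 107 + 214 + 1819 = 2194

No, 3638 is not perfect (2194 ≠ 3638)


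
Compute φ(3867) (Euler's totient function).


3867 = 3 × 1289
Prime factors: 3, 1289
φ(3867) = 3867 × (1-1/3) × (1-1/1289)
= 3867 × 2/3 × 1288/1289 = 2576

φ(3867) = 2576


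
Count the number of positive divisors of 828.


828 = 2^2 × 3^2 × 23^1
d(828) = (2+1) × (2+1) × (1+1) = 18

18 divisors


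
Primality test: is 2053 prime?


Check divisors up to sqrt(2053) = 45.3100
No divisors found.
2053 is prime.

Yes, 2053 is prime


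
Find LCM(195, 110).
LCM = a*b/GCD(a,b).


GCD(195, 110) = 5
LCM = 195*110/5 = 21450/5 = 4290

LCM = 4290


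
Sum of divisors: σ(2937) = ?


Divisors of 2937: 1, 3, 11, 33, 89, 267, 979, 2937
Sum = 1 + 3 + 11 + 33 + 89 + 267 + 979 + 2937 = 4320

σ(2937) = 4320


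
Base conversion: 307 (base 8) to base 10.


307 (base 8) = 199 (decimal)
199 (decimal) = 199 (base 10)


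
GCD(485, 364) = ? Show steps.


485 = 1 * 364 + 121
364 = 3 * 121 + 1
121 = 121 * 1 + 0
GCD = 1


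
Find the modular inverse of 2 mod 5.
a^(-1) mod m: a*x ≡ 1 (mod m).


Use the extended Euclidean algorithm on (5, 2); each row r = 5*s + 2*t:
r=5, s=1, t=0
r=2, s=0, t=1
q=2: r=1, s=1, t=-2   [5*(1) + 2*(-2) = 1]
q=2: r=0, s=-2, t=5   [5*(-2) + 2*(5) = 0]
GCD = 1 with t = -2, so 2*(-2) ≡ 1 (mod 5)
Inverse = -2 mod 5 = 3
Check: 2 * 3 = 6 ≡ 1 (mod 5)

2^(-1) ≡ 3 (mod 5)


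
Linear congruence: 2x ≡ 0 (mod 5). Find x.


GCD(2, 5) = 1, unique solution
a^(-1) mod 5 = 3
x = 3 * 0 mod 5 = 0

x ≡ 0 (mod 5)


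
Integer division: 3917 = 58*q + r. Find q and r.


3917 = 58 * 67 + 31
Check: 3886 + 31 = 3917

q = 67, r = 31


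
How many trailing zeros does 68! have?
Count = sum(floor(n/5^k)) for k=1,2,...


floor(68/5) = 13
floor(68/25) = 2
Total = 15

15 trailing zeros


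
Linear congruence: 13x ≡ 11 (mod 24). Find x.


GCD(13, 24) = 1, unique solution
a^(-1) mod 24 = 13
x = 13 * 11 mod 24 = 23

x ≡ 23 (mod 24)


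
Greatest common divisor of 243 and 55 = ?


243 = 4 * 55 + 23
55 = 2 * 23 + 9
23 = 2 * 9 + 5
9 = 1 * 5 + 4
5 = 1 * 4 + 1
4 = 4 * 1 + 0
GCD = 1


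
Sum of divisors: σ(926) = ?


Divisors of 926: 1, 2, 463, 926
Sum = 1 + 2 + 463 + 926 = 1392

σ(926) = 1392


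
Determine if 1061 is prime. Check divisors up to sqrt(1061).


Check divisors up to sqrt(1061) = 32.5730
No divisors found.
1061 is prime.

Yes, 1061 is prime


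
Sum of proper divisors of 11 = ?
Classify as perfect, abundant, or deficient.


Proper divisors: 1
Sum = 1 = 1
1 < 11 → deficient

s(11) = 1 (deficient)


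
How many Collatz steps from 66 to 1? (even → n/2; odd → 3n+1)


66 → 33 → 100 → 50 → 25 → 76 → 38 → 19 → 58 → 29 → 88 → 44 → 22 → 11 → 34 → 17 → 52 → 26 → 13 → 40 → 20 → 10 → 5 → 16 → 8 → 4 → 2 → 1
Total steps = 27

27 steps


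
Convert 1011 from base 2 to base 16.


1011 (base 2) = 11 (decimal)
11 (decimal) = B (base 16)


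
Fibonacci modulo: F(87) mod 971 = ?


F(k) mod 971 for k=1..87:
1, 1, 2, 3, 5, 8, 13, 21, 34, 55, 89, 144, 233, 377, 610, 16, 626, 642, 297, 939, 265, 233, 498, 731, 258, 18, 276, 294, 570, 864, 463, 356, 819, 204, 52, 256, 308, 564, 872, 465, 366, 831, 226, 86, 312, 398, 710, 137, 847, 13, 860, 873, 762, 664, 455, 148, 603, 751, 383, 163, 546, 709, 284, 22, 306, 328, 634, 962, 625, 616, 270, 886, 185, 100, 285, 385, 670, 84, 754, 838, 621, 488, 138, 626, 764, 419, 212
F(87) mod 971 = 212


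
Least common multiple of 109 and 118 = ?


GCD(109, 118) = 1
LCM = 109*118/1 = 12862/1 = 12862

LCM = 12862


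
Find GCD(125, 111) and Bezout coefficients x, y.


Tabular extended Euclidean (each row: r = 125*s + 111*t):
r=125, s=1, t=0
r=111, s=0, t=1
q=1: r=14, s=1, t=-1   [125*(1) + 111*(-1) = 14]
q=7: r=13, s=-7, t=8   [125*(-7) + 111*(8) = 13]
q=1: r=1, s=8, t=-9   [125*(8) + 111*(-9) = 1]
q=13: r=0, s=-111, t=125   [125*(-111) + 111*(125) = 0]
GCD = 1; from the row with r=1: x=8, y=-9
Check: 125*(8) + 111*(-9) = 1000 - 999 = 1

GCD = 1, x = 8, y = -9


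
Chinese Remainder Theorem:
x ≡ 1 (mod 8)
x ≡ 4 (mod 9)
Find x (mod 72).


M = 8*9 = 72
M1 = M/8 = 9, M2 = M/9 = 8
M1^(-1) mod 8 = 1, M2^(-1) mod 9 = 8
x = 1*9*1 + 4*8*8 = 265
265 mod 72 = 49
Check: 49 mod 8 = 1 ✓, 49 mod 9 = 4 ✓

x ≡ 49 (mod 72)


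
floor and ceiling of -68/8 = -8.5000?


-68/8 = -8.5000
floor = -9
ceil = -8

floor = -9, ceil = -8


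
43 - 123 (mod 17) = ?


43 - 123 = -80
-80 mod 17 = 5


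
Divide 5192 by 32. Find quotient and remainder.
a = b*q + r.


5192 = 32 * 162 + 8
Check: 5184 + 8 = 5192

q = 162, r = 8
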